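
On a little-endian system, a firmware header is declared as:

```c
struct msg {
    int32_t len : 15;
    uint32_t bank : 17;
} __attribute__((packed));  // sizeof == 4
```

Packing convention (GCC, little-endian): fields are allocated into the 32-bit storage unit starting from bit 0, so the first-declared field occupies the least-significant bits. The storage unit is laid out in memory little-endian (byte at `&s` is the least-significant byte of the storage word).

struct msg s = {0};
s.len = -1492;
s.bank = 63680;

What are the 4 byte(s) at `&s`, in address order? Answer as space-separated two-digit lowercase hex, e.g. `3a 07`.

len (15b) val=-1492 bits=0x7a2c at bit 0: 0x00007a2c
bank (17b) val=63680 bits=0xf8c0 at bit 15: 0x7c607a2c
word = 0x7c607a2c → little-endian bytes:
  [0]=0x2c  [1]=0x7a  [2]=0x60  [3]=0x7c

2c 7a 60 7c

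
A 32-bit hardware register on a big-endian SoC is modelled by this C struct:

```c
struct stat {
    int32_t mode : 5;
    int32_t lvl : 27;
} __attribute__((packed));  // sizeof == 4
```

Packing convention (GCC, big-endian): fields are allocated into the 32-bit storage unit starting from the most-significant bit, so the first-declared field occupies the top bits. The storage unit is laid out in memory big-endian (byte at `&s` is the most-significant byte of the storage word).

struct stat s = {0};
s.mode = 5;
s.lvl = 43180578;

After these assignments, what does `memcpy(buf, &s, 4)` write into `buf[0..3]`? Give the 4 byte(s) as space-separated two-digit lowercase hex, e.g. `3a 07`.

[27+:5] mode=5 & 0x1f = 0x5; word=0x28000000
[0+:27] lvl=43180578 & 0x7ffffff = 0x292e222; word=0x2a92e222
word = 0x2a92e222 → big-endian bytes:
  [0]=0x2a  [1]=0x92  [2]=0xe2  [3]=0x22

2a 92 e2 22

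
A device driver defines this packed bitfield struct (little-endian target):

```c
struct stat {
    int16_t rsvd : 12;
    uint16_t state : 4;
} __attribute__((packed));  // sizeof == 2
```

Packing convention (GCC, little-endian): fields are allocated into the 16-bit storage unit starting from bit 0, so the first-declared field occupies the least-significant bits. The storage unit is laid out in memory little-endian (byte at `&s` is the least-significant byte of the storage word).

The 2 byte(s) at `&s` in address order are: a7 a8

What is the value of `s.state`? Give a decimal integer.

[0]=0xa7 [1]=0xa8 (little-endian) → word 0xa8a7
rsvd:12 @ bit 0 → (0xa8a7>>0)&0xfff = 0x8a7
state:4 @ bit 12 → (0xa8a7>>12)&0xf = 0xa  ←

10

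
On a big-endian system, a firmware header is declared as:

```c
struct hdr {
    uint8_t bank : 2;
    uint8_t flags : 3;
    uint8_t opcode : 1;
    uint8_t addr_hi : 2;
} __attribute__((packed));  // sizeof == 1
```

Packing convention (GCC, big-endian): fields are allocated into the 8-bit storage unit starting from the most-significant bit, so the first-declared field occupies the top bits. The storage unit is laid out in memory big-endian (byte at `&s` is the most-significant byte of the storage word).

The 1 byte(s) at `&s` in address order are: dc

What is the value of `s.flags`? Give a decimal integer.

3

[0]=0xdc (big-endian) → word 0xdc
bank:2 @ bit 6 → (0xdc>>6)&0x3 = 0x3
flags:3 @ bit 3 → (0xdc>>3)&0x7 = 0x3  ←
opcode:1 @ bit 2 → (0xdc>>2)&0x1 = 0x1
addr_hi:2 @ bit 0 → (0xdc>>0)&0x3 = 0x0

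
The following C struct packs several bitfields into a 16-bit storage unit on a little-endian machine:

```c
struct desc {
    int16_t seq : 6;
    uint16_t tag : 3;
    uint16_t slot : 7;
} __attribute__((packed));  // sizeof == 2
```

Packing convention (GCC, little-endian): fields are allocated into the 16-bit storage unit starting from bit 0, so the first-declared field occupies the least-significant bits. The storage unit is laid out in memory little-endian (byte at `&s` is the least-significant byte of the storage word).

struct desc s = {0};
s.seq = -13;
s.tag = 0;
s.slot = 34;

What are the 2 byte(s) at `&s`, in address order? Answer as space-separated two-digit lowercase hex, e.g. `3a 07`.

seq:6 = -13 → 0x33 << 0 → word 0x0033
tag:3 = 0 → 0x0 << 6 → word 0x0033
slot:7 = 34 → 0x22 << 9 → word 0x4433
word = 0x4433 → little-endian bytes:
  [0]=0x33  [1]=0x44

33 44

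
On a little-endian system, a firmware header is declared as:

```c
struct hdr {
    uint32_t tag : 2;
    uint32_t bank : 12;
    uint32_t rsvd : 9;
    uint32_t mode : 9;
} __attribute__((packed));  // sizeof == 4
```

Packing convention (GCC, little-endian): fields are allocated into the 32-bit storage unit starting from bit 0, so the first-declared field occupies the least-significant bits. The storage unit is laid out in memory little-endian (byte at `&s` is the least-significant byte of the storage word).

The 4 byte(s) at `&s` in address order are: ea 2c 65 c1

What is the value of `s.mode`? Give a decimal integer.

386

[0]=0xea [1]=0x2c [2]=0x65 [3]=0xc1 (little-endian) → word 0xc1652cea
tag:2 @ bit 0 → (0xc1652cea>>0)&0x3 = 0x2
bank:12 @ bit 2 → (0xc1652cea>>2)&0xfff = 0xb3a
rsvd:9 @ bit 14 → (0xc1652cea>>14)&0x1ff = 0x194
mode:9 @ bit 23 → (0xc1652cea>>23)&0x1ff = 0x182  ←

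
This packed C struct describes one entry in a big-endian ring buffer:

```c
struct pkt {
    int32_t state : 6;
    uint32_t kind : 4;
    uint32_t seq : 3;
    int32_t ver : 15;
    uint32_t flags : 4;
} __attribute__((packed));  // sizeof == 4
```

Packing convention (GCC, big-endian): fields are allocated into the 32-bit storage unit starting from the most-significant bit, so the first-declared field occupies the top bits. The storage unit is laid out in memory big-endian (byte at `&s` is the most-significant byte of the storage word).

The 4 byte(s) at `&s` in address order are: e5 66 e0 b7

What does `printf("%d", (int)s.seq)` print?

4

[0]=0xe5 [1]=0x66 [2]=0xe0 [3]=0xb7 (big-endian) → word 0xe566e0b7
state [26+:6] = (word>>26) & 0x3f = 57
kind [22+:4] = (word>>22) & 0xf = 5
seq [19+:3] = (word>>19) & 0x7 = 4  ←
ver [4+:15] = (word>>4) & 0x7fff = 28171
flags [0+:4] = (word>>0) & 0xf = 7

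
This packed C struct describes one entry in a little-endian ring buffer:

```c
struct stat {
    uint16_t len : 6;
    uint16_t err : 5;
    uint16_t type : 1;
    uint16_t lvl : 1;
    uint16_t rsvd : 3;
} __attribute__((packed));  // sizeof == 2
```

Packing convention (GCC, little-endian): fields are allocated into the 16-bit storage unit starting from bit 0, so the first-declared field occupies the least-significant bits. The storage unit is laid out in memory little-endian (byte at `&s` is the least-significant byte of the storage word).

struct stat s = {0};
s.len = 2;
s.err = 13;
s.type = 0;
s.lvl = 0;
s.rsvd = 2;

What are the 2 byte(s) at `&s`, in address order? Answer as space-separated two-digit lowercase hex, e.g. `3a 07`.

42 43

len (6b) val=2 bits=0x2 at bit 0: 0x0002
err (5b) val=13 bits=0xd at bit 6: 0x0342
type (1b) val=0 bits=0x0 at bit 11: 0x0342
lvl (1b) val=0 bits=0x0 at bit 12: 0x0342
rsvd (3b) val=2 bits=0x2 at bit 13: 0x4342
word = 0x4342 → little-endian bytes:
  [0]=0x42  [1]=0x43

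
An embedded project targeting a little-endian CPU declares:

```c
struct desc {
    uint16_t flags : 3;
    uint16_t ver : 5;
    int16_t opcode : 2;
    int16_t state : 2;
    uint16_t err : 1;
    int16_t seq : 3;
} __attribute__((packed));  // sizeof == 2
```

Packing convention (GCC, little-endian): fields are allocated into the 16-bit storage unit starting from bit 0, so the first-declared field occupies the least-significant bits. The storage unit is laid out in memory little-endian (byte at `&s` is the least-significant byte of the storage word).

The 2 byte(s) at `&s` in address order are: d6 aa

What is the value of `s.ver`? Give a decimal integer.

26

[0]=0xd6 [1]=0xaa (little-endian) → word 0xaad6
flags:3 @ bit 0 → (0xaad6>>0)&0x7 = 0x6
ver:5 @ bit 3 → (0xaad6>>3)&0x1f = 0x1a  ←
opcode:2 @ bit 8 → (0xaad6>>8)&0x3 = 0x2
state:2 @ bit 10 → (0xaad6>>10)&0x3 = 0x2
err:1 @ bit 12 → (0xaad6>>12)&0x1 = 0x0
seq:3 @ bit 13 → (0xaad6>>13)&0x7 = 0x5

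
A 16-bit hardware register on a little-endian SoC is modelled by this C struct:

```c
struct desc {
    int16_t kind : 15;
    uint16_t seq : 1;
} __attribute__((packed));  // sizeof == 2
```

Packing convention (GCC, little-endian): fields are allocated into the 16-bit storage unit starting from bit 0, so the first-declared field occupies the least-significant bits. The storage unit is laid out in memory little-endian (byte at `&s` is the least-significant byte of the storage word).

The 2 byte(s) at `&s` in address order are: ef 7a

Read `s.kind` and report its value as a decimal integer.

-1297

[0]=0xef [1]=0x7a (little-endian) → word 0x7aef
kind:15 @ bit 0 → (0x7aef>>0)&0x7fff = 0x7aef  ←
seq:1 @ bit 15 → (0x7aef>>15)&0x1 = 0x0
kind signed 15b, MSB=1: 31471 - 32768 = -1297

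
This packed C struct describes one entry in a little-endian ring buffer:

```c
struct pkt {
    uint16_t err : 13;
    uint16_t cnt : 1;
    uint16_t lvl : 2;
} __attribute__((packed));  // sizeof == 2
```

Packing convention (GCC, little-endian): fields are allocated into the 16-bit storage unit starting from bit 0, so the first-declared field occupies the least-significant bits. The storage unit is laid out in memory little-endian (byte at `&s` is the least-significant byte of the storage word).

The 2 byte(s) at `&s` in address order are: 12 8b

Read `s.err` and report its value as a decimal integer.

2834

[0]=0x12 [1]=0x8b (little-endian) → word 0x8b12
err:13 @ bit 0 → (0x8b12>>0)&0x1fff = 0xb12  ←
cnt:1 @ bit 13 → (0x8b12>>13)&0x1 = 0x0
lvl:2 @ bit 14 → (0x8b12>>14)&0x3 = 0x2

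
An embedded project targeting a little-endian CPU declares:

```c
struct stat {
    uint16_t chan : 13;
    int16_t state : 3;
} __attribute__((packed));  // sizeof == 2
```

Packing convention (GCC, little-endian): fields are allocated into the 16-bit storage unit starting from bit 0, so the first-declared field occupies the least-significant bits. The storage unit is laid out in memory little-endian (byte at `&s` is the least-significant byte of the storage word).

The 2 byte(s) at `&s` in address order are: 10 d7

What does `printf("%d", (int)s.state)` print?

[0]=0x10 [1]=0xd7 (little-endian) → word 0xd710
chan [0+:13] = (word>>0) & 0x1fff = 5904
state [13+:3] = (word>>13) & 0x7 = 6  ←
state signed 3b, MSB=1: 6 - 8 = -2

-2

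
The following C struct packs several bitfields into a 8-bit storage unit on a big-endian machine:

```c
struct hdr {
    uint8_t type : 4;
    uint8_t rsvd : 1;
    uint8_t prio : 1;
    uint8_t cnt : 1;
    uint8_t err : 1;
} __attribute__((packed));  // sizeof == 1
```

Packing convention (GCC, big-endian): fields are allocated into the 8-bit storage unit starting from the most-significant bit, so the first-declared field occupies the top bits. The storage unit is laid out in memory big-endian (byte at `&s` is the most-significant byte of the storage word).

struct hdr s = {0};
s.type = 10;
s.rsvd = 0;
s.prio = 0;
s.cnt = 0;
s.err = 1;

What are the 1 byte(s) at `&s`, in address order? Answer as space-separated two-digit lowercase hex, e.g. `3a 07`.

[4+:4] type=10 & 0xf = 0xa; word=0xa0
[3+:1] rsvd=0 & 0x1 = 0x0; word=0xa0
[2+:1] prio=0 & 0x1 = 0x0; word=0xa0
[1+:1] cnt=0 & 0x1 = 0x0; word=0xa0
[0+:1] err=1 & 0x1 = 0x1; word=0xa1
word = 0xa1 → big-endian bytes:
  [0]=0xa1

a1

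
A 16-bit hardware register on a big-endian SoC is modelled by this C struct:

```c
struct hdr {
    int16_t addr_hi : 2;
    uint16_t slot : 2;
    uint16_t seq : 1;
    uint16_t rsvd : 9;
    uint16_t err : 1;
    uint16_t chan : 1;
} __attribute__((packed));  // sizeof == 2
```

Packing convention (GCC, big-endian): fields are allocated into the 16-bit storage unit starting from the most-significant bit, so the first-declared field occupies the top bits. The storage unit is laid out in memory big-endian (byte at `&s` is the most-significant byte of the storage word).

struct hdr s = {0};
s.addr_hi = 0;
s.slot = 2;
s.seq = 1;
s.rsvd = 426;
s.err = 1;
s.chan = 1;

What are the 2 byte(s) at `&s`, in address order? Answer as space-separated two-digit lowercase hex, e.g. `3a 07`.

addr_hi:2 = 0 → 0x0 << 14 → word 0x0000
slot:2 = 2 → 0x2 << 12 → word 0x2000
seq:1 = 1 → 0x1 << 11 → word 0x2800
rsvd:9 = 426 → 0x1aa << 2 → word 0x2ea8
err:1 = 1 → 0x1 << 1 → word 0x2eaa
chan:1 = 1 → 0x1 << 0 → word 0x2eab
word = 0x2eab → big-endian bytes:
  [0]=0x2e  [1]=0xab

2e ab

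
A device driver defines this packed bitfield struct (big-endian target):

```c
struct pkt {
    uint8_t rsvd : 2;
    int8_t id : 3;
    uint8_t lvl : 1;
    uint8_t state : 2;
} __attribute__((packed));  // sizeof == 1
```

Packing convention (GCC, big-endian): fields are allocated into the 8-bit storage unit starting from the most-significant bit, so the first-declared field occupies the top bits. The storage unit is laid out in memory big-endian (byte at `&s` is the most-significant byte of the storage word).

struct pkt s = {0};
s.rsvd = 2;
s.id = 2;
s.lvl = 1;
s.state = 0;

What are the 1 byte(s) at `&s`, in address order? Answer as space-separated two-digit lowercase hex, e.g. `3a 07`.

94

rsvd (2b) val=2 bits=0x2 at bit 6: 0x80
id (3b) val=2 bits=0x2 at bit 3: 0x90
lvl (1b) val=1 bits=0x1 at bit 2: 0x94
state (2b) val=0 bits=0x0 at bit 0: 0x94
word = 0x94 → big-endian bytes:
  [0]=0x94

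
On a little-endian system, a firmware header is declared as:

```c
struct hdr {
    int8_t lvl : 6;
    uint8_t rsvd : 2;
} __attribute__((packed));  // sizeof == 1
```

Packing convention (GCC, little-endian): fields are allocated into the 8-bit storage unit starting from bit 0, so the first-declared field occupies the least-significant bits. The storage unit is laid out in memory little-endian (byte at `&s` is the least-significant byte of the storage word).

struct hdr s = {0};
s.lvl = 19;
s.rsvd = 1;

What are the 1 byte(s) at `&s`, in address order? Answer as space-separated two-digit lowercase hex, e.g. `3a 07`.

53

lvl (6b) val=19 bits=0x13 at bit 0: 0x13
rsvd (2b) val=1 bits=0x1 at bit 6: 0x53
word = 0x53 → little-endian bytes:
  [0]=0x53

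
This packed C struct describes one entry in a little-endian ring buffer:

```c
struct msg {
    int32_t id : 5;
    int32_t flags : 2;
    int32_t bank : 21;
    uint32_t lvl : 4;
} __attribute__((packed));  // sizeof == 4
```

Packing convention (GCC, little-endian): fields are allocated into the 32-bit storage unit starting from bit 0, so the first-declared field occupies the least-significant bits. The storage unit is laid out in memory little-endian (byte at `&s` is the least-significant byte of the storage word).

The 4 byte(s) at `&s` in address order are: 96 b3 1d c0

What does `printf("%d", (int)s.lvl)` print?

12

[0]=0x96 [1]=0xb3 [2]=0x1d [3]=0xc0 (little-endian) → word 0xc01db396
id:5 @ bit 0 → (0xc01db396>>0)&0x1f = 0x16
flags:2 @ bit 5 → (0xc01db396>>5)&0x3 = 0x0
bank:21 @ bit 7 → (0xc01db396>>7)&0x1fffff = 0x3b67
lvl:4 @ bit 28 → (0xc01db396>>28)&0xf = 0xc  ←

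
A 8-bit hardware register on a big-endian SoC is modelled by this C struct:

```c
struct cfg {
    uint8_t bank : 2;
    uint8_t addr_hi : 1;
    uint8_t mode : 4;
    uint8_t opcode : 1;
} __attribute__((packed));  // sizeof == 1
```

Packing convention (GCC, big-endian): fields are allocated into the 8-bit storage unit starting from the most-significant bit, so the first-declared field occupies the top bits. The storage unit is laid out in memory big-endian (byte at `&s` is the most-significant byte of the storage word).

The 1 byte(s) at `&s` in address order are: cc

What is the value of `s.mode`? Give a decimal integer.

[0]=0xcc (big-endian) → word 0xcc
bank [6+:2] = (word>>6) & 0x3 = 3
addr_hi [5+:1] = (word>>5) & 0x1 = 0
mode [1+:4] = (word>>1) & 0xf = 6  ←
opcode [0+:1] = (word>>0) & 0x1 = 0

6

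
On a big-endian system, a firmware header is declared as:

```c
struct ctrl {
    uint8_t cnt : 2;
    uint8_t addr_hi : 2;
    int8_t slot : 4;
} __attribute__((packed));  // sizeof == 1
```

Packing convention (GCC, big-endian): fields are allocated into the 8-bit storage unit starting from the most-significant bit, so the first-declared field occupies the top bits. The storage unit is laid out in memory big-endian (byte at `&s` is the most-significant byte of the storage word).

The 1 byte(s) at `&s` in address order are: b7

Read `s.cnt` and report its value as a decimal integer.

[0]=0xb7 (big-endian) → word 0xb7
cnt:2 @ bit 6 → (0xb7>>6)&0x3 = 0x2  ←
addr_hi:2 @ bit 4 → (0xb7>>4)&0x3 = 0x3
slot:4 @ bit 0 → (0xb7>>0)&0xf = 0x7

2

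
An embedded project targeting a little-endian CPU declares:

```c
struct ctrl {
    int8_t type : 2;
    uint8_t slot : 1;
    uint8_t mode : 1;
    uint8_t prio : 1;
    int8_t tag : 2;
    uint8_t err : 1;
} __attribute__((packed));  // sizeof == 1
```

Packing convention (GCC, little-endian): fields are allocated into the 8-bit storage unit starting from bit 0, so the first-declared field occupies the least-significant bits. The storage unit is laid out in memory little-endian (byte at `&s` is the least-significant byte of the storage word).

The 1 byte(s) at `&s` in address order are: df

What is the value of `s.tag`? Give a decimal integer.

-2

[0]=0xdf (little-endian) → word 0xdf
type:2 @ bit 0 → (0xdf>>0)&0x3 = 0x3
slot:1 @ bit 2 → (0xdf>>2)&0x1 = 0x1
mode:1 @ bit 3 → (0xdf>>3)&0x1 = 0x1
prio:1 @ bit 4 → (0xdf>>4)&0x1 = 0x1
tag:2 @ bit 5 → (0xdf>>5)&0x3 = 0x2  ←
err:1 @ bit 7 → (0xdf>>7)&0x1 = 0x1
tag signed 2b, MSB=1: 2 - 4 = -2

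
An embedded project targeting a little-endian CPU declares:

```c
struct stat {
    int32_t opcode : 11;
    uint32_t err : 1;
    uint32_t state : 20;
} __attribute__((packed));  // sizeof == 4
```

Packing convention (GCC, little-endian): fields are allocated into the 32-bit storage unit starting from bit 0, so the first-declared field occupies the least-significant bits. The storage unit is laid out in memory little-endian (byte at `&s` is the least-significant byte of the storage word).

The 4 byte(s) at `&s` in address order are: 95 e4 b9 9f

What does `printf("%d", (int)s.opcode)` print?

[0]=0x95 [1]=0xe4 [2]=0xb9 [3]=0x9f (little-endian) → word 0x9fb9e495
opcode [0+:11] = (word>>0) & 0x7ff = 1173  ←
err [11+:1] = (word>>11) & 0x1 = 0
state [12+:20] = (word>>12) & 0xfffff = 654238
opcode signed 11b, MSB=1: 1173 - 2048 = -875

-875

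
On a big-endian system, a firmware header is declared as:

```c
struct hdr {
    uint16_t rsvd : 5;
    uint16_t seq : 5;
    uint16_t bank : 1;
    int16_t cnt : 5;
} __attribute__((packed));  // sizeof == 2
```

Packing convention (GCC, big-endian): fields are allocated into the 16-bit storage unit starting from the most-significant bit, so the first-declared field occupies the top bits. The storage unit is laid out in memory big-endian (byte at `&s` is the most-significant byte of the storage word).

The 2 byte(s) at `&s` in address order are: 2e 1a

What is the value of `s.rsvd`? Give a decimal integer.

[0]=0x2e [1]=0x1a (big-endian) → word 0x2e1a
rsvd:5 @ bit 11 → (0x2e1a>>11)&0x1f = 0x5  ←
seq:5 @ bit 6 → (0x2e1a>>6)&0x1f = 0x18
bank:1 @ bit 5 → (0x2e1a>>5)&0x1 = 0x0
cnt:5 @ bit 0 → (0x2e1a>>0)&0x1f = 0x1a

5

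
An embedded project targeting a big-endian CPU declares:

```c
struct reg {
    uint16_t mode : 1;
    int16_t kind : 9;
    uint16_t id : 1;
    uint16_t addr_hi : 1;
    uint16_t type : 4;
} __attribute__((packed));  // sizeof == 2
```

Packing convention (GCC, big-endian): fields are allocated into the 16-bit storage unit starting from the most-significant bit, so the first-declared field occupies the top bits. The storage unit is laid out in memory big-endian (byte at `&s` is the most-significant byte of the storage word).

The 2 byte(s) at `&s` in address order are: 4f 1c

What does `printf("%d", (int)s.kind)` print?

[0]=0x4f [1]=0x1c (big-endian) → word 0x4f1c
mode [15+:1] = (word>>15) & 0x1 = 0
kind [6+:9] = (word>>6) & 0x1ff = 316  ←
id [5+:1] = (word>>5) & 0x1 = 0
addr_hi [4+:1] = (word>>4) & 0x1 = 1
type [0+:4] = (word>>0) & 0xf = 12
kind signed 9b, MSB=1: 316 - 512 = -196

-196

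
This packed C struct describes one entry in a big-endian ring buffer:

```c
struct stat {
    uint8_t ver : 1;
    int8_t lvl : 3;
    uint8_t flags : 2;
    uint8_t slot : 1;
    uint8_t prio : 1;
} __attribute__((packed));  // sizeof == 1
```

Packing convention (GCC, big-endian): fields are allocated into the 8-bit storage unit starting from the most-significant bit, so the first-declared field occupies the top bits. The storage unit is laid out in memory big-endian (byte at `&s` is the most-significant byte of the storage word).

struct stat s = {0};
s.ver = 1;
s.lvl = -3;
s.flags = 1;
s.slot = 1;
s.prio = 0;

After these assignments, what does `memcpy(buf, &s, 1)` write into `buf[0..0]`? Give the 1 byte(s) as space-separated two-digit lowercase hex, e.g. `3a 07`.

ver:1 = 1 → 0x1 << 7 → word 0x80
lvl:3 = -3 → 0x5 << 4 → word 0xd0
flags:2 = 1 → 0x1 << 2 → word 0xd4
slot:1 = 1 → 0x1 << 1 → word 0xd6
prio:1 = 0 → 0x0 << 0 → word 0xd6
word = 0xd6 → big-endian bytes:
  [0]=0xd6

d6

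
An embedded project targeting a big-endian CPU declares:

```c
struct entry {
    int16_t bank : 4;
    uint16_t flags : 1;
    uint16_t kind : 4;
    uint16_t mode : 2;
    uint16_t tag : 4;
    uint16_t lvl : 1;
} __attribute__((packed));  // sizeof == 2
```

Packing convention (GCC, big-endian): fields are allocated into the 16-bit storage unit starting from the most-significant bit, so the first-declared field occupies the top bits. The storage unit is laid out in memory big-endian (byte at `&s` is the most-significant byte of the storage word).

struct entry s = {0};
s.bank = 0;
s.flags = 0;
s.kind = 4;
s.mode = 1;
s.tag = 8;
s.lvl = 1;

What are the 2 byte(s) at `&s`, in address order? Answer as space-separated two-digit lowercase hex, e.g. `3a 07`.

02 31

bank:4 = 0 → 0x0 << 12 → word 0x0000
flags:1 = 0 → 0x0 << 11 → word 0x0000
kind:4 = 4 → 0x4 << 7 → word 0x0200
mode:2 = 1 → 0x1 << 5 → word 0x0220
tag:4 = 8 → 0x8 << 1 → word 0x0230
lvl:1 = 1 → 0x1 << 0 → word 0x0231
word = 0x0231 → big-endian bytes:
  [0]=0x02  [1]=0x31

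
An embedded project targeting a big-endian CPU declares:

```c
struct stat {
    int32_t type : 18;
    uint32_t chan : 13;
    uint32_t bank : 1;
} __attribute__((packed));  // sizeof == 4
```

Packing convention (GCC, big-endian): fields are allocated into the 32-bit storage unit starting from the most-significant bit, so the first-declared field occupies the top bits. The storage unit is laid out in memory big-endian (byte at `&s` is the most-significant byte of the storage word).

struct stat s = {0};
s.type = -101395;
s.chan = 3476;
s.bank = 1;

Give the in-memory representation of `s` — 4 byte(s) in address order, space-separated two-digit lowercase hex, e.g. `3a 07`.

type:18 = -101395 → 0x273ed << 14 → word 0x9cfb4000
chan:13 = 3476 → 0xd94 << 1 → word 0x9cfb5b28
bank:1 = 1 → 0x1 << 0 → word 0x9cfb5b29
word = 0x9cfb5b29 → big-endian bytes:
  [0]=0x9c  [1]=0xfb  [2]=0x5b  [3]=0x29

9c fb 5b 29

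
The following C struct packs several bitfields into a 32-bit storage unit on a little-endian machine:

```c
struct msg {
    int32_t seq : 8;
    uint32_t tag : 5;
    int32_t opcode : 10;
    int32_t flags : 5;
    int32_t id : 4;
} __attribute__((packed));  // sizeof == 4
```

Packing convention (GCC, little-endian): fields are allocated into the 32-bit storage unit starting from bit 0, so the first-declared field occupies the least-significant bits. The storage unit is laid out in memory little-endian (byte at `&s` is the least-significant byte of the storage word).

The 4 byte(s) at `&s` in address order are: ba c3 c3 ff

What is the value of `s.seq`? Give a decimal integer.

-70

[0]=0xba [1]=0xc3 [2]=0xc3 [3]=0xff (little-endian) → word 0xffc3c3ba
seq [0+:8] = (word>>0) & 0xff = 186  ←
tag [8+:5] = (word>>8) & 0x1f = 3
opcode [13+:10] = (word>>13) & 0x3ff = 542
flags [23+:5] = (word>>23) & 0x1f = 31
id [28+:4] = (word>>28) & 0xf = 15
seq signed 8b, MSB=1: 186 - 256 = -70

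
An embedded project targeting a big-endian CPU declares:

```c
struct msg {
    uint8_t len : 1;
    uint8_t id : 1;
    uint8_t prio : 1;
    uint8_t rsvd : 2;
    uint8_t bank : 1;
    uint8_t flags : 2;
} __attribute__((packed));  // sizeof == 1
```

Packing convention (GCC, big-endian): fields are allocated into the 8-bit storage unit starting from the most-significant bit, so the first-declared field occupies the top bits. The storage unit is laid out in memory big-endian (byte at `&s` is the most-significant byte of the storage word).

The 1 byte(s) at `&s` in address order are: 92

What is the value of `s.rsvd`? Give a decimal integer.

[0]=0x92 (big-endian) → word 0x92
len:1 @ bit 7 → (0x92>>7)&0x1 = 0x1
id:1 @ bit 6 → (0x92>>6)&0x1 = 0x0
prio:1 @ bit 5 → (0x92>>5)&0x1 = 0x0
rsvd:2 @ bit 3 → (0x92>>3)&0x3 = 0x2  ←
bank:1 @ bit 2 → (0x92>>2)&0x1 = 0x0
flags:2 @ bit 0 → (0x92>>0)&0x3 = 0x2

2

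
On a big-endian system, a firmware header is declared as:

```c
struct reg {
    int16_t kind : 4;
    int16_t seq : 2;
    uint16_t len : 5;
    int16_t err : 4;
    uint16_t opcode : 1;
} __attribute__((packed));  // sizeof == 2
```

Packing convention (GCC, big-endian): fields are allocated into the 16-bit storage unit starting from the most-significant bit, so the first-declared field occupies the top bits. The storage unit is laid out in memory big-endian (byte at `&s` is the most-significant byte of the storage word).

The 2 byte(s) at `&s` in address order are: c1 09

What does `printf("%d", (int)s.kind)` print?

-4

[0]=0xc1 [1]=0x09 (big-endian) → word 0xc109
kind:4 @ bit 12 → (0xc109>>12)&0xf = 0xc  ←
seq:2 @ bit 10 → (0xc109>>10)&0x3 = 0x0
len:5 @ bit 5 → (0xc109>>5)&0x1f = 0x8
err:4 @ bit 1 → (0xc109>>1)&0xf = 0x4
opcode:1 @ bit 0 → (0xc109>>0)&0x1 = 0x1
kind signed 4b, MSB=1: 12 - 16 = -4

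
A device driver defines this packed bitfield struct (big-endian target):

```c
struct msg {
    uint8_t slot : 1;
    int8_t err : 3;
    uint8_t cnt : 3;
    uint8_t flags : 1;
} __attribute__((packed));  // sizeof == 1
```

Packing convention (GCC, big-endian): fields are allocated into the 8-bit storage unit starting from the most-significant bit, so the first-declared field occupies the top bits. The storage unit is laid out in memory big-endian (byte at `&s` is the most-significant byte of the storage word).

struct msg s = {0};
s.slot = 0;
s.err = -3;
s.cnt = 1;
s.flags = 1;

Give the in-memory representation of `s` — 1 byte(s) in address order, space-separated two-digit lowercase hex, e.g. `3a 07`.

slot (1b) val=0 bits=0x0 at bit 7: 0x00
err (3b) val=-3 bits=0x5 at bit 4: 0x50
cnt (3b) val=1 bits=0x1 at bit 1: 0x52
flags (1b) val=1 bits=0x1 at bit 0: 0x53
word = 0x53 → big-endian bytes:
  [0]=0x53

53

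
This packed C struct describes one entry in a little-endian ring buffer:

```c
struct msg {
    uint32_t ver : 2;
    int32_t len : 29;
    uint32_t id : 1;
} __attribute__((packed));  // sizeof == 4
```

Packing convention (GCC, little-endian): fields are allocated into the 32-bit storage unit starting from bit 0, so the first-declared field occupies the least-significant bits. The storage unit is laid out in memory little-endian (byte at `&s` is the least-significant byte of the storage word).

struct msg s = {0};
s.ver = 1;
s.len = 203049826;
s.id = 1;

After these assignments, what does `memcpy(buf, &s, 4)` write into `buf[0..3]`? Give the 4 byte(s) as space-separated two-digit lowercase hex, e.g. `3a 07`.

ver (2b) val=1 bits=0x1 at bit 0: 0x00000001
len (29b) val=203049826 bits=0xc1a4b62 at bit 2: 0x30692d89
id (1b) val=1 bits=0x1 at bit 31: 0xb0692d89
word = 0xb0692d89 → little-endian bytes:
  [0]=0x89  [1]=0x2d  [2]=0x69  [3]=0xb0

89 2d 69 b0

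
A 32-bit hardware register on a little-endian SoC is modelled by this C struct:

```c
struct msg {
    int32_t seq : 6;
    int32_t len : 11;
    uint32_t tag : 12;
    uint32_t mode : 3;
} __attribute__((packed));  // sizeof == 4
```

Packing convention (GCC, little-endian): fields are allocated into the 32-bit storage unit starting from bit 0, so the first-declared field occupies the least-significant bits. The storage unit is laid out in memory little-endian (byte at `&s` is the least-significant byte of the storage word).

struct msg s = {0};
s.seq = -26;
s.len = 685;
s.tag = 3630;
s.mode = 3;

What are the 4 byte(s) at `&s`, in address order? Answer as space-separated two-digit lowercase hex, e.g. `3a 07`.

66 ab 5c 7c

seq (6b) val=-26 bits=0x26 at bit 0: 0x00000026
len (11b) val=685 bits=0x2ad at bit 6: 0x0000ab66
tag (12b) val=3630 bits=0xe2e at bit 17: 0x1c5cab66
mode (3b) val=3 bits=0x3 at bit 29: 0x7c5cab66
word = 0x7c5cab66 → little-endian bytes:
  [0]=0x66  [1]=0xab  [2]=0x5c  [3]=0x7c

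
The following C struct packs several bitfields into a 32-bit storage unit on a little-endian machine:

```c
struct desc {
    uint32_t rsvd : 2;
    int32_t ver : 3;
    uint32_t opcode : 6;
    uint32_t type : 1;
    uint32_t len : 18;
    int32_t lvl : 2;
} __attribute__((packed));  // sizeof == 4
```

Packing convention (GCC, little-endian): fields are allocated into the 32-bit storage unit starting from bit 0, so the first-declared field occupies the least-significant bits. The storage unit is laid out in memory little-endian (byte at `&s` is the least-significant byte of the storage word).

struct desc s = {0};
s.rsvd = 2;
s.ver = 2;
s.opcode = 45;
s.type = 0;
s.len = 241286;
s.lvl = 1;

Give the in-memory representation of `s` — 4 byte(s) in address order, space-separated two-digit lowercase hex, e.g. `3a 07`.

rsvd (2b) val=2 bits=0x2 at bit 0: 0x00000002
ver (3b) val=2 bits=0x2 at bit 2: 0x0000000a
opcode (6b) val=45 bits=0x2d at bit 5: 0x000005aa
type (1b) val=0 bits=0x0 at bit 11: 0x000005aa
len (18b) val=241286 bits=0x3ae86 at bit 12: 0x3ae865aa
lvl (2b) val=1 bits=0x1 at bit 30: 0x7ae865aa
word = 0x7ae865aa → little-endian bytes:
  [0]=0xaa  [1]=0x65  [2]=0xe8  [3]=0x7a

aa 65 e8 7a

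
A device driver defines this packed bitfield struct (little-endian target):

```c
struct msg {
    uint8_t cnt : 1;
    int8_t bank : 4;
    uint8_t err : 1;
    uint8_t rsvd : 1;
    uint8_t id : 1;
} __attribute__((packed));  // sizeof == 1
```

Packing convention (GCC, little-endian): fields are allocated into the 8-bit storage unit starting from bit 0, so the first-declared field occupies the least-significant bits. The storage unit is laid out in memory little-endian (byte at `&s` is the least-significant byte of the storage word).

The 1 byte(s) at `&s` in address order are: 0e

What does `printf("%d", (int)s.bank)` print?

7

[0]=0x0e (little-endian) → word 0x0e
cnt:1 @ bit 0 → (0x0e>>0)&0x1 = 0x0
bank:4 @ bit 1 → (0x0e>>1)&0xf = 0x7  ←
err:1 @ bit 5 → (0x0e>>5)&0x1 = 0x0
rsvd:1 @ bit 6 → (0x0e>>6)&0x1 = 0x0
id:1 @ bit 7 → (0x0e>>7)&0x1 = 0x0
bank signed 4b, MSB=0: value = 7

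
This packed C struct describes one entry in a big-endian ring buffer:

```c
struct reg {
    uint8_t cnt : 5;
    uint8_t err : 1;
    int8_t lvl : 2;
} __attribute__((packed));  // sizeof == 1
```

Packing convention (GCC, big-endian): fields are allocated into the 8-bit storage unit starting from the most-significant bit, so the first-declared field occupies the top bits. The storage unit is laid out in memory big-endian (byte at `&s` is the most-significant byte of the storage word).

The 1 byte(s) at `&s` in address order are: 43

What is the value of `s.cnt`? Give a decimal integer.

8

[0]=0x43 (big-endian) → word 0x43
cnt:5 @ bit 3 → (0x43>>3)&0x1f = 0x8  ←
err:1 @ bit 2 → (0x43>>2)&0x1 = 0x0
lvl:2 @ bit 0 → (0x43>>0)&0x3 = 0x3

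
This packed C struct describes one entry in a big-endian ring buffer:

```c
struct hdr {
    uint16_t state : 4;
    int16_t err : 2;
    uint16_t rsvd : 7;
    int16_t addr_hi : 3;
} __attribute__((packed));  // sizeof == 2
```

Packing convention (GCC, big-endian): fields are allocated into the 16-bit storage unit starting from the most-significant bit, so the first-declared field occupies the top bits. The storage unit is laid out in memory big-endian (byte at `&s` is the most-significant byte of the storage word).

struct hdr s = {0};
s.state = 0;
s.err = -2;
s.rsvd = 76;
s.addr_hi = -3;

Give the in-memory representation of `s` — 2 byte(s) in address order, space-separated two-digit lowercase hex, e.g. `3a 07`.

0a 65

state:4 = 0 → 0x0 << 12 → word 0x0000
err:2 = -2 → 0x2 << 10 → word 0x0800
rsvd:7 = 76 → 0x4c << 3 → word 0x0a60
addr_hi:3 = -3 → 0x5 << 0 → word 0x0a65
word = 0x0a65 → big-endian bytes:
  [0]=0x0a  [1]=0x65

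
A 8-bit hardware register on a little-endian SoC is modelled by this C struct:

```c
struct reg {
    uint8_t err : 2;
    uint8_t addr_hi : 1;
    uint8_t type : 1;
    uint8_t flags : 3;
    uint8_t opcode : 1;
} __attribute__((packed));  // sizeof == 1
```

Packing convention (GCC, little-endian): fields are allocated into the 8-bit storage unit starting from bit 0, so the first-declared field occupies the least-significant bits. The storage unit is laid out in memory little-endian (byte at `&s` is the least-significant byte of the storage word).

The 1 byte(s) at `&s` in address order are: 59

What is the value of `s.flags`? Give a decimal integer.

5

[0]=0x59 (little-endian) → word 0x59
err [0+:2] = (word>>0) & 0x3 = 1
addr_hi [2+:1] = (word>>2) & 0x1 = 0
type [3+:1] = (word>>3) & 0x1 = 1
flags [4+:3] = (word>>4) & 0x7 = 5  ←
opcode [7+:1] = (word>>7) & 0x1 = 0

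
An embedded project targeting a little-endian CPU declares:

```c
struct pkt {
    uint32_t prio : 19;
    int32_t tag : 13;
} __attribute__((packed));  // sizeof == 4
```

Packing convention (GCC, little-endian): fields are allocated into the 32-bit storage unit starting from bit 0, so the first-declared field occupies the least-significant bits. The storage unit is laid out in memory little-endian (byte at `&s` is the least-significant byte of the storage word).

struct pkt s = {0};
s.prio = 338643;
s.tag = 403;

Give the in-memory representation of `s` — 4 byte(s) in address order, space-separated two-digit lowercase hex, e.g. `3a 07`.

prio (19b) val=338643 bits=0x52ad3 at bit 0: 0x00052ad3
tag (13b) val=403 bits=0x193 at bit 19: 0x0c9d2ad3
word = 0x0c9d2ad3 → little-endian bytes:
  [0]=0xd3  [1]=0x2a  [2]=0x9d  [3]=0x0c

d3 2a 9d 0c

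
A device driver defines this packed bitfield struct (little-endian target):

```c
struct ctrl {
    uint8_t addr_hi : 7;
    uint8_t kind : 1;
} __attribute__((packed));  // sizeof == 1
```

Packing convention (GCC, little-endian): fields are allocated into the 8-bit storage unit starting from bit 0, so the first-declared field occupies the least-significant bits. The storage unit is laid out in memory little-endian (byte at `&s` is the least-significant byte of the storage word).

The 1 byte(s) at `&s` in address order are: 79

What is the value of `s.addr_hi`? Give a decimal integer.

121

[0]=0x79 (little-endian) → word 0x79
addr_hi:7 @ bit 0 → (0x79>>0)&0x7f = 0x79  ←
kind:1 @ bit 7 → (0x79>>7)&0x1 = 0x0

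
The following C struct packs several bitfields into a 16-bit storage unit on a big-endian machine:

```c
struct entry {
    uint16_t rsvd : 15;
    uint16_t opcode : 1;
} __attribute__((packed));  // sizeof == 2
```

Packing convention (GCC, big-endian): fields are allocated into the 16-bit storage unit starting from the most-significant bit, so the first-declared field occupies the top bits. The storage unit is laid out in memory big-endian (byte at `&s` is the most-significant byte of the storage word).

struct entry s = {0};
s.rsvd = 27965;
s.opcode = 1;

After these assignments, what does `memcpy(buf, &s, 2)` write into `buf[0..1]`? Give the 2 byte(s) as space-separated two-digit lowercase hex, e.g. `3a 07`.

da 7b

rsvd:15 = 27965 → 0x6d3d << 1 → word 0xda7a
opcode:1 = 1 → 0x1 << 0 → word 0xda7b
word = 0xda7b → big-endian bytes:
  [0]=0xda  [1]=0x7b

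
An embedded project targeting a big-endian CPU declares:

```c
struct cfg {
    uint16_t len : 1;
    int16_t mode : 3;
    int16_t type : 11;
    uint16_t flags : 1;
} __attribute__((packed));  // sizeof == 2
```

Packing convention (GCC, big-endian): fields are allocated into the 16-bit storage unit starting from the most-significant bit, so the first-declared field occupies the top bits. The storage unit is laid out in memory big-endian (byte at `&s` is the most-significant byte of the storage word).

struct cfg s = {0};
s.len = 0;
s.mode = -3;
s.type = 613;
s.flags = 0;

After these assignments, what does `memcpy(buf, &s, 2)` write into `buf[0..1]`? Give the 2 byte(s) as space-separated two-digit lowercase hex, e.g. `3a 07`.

[15+:1] len=0 & 0x1 = 0x0; word=0x0000
[12+:3] mode=-3 & 0x7 = 0x5; word=0x5000
[1+:11] type=613 & 0x7ff = 0x265; word=0x54ca
[0+:1] flags=0 & 0x1 = 0x0; word=0x54ca
word = 0x54ca → big-endian bytes:
  [0]=0x54  [1]=0xca

54 ca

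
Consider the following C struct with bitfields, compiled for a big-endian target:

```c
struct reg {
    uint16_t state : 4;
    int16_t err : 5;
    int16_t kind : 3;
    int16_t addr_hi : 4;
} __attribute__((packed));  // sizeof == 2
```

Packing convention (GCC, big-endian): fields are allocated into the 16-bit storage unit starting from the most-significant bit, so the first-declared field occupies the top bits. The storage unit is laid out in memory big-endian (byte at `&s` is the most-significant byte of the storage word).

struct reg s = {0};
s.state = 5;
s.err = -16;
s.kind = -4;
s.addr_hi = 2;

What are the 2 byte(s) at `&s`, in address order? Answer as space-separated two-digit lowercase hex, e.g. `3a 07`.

state (4b) val=5 bits=0x5 at bit 12: 0x5000
err (5b) val=-16 bits=0x10 at bit 7: 0x5800
kind (3b) val=-4 bits=0x4 at bit 4: 0x5840
addr_hi (4b) val=2 bits=0x2 at bit 0: 0x5842
word = 0x5842 → big-endian bytes:
  [0]=0x58  [1]=0x42

58 42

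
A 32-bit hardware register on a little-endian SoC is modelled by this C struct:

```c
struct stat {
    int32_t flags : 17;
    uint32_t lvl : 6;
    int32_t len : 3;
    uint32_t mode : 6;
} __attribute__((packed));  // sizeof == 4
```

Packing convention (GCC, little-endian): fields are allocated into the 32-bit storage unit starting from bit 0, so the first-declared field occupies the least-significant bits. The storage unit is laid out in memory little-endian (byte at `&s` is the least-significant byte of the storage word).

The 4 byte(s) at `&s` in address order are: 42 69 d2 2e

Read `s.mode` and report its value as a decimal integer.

[0]=0x42 [1]=0x69 [2]=0xd2 [3]=0x2e (little-endian) → word 0x2ed26942
flags [0+:17] = (word>>0) & 0x1ffff = 26946
lvl [17+:6] = (word>>17) & 0x3f = 41
len [23+:3] = (word>>23) & 0x7 = 5
mode [26+:6] = (word>>26) & 0x3f = 11  ←

11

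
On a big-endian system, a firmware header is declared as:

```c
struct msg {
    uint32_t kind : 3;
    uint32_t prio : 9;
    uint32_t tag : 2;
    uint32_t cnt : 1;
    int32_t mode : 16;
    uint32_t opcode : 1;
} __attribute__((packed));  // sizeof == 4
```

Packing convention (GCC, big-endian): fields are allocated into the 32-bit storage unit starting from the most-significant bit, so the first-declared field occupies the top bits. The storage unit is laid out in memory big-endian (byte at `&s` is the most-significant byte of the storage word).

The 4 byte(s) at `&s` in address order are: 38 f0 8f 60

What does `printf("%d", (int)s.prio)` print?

399

[0]=0x38 [1]=0xf0 [2]=0x8f [3]=0x60 (big-endian) → word 0x38f08f60
kind:3 @ bit 29 → (0x38f08f60>>29)&0x7 = 0x1
prio:9 @ bit 20 → (0x38f08f60>>20)&0x1ff = 0x18f  ←
tag:2 @ bit 18 → (0x38f08f60>>18)&0x3 = 0x0
cnt:1 @ bit 17 → (0x38f08f60>>17)&0x1 = 0x0
mode:16 @ bit 1 → (0x38f08f60>>1)&0xffff = 0x47b0
opcode:1 @ bit 0 → (0x38f08f60>>0)&0x1 = 0x0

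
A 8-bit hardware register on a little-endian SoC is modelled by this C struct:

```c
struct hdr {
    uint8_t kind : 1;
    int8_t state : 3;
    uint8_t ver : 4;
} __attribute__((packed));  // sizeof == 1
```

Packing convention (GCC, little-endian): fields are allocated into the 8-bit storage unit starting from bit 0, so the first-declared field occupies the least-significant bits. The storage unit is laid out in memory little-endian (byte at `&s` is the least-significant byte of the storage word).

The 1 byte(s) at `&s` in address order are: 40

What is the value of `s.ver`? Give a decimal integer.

4

[0]=0x40 (little-endian) → word 0x40
kind:1 @ bit 0 → (0x40>>0)&0x1 = 0x0
state:3 @ bit 1 → (0x40>>1)&0x7 = 0x0
ver:4 @ bit 4 → (0x40>>4)&0xf = 0x4  ←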